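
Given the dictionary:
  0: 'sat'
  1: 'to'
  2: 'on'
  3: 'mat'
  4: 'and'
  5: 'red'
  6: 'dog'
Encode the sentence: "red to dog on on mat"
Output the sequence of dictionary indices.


Look up each word in the dictionary:
  'red' -> 5
  'to' -> 1
  'dog' -> 6
  'on' -> 2
  'on' -> 2
  'mat' -> 3

Encoded: [5, 1, 6, 2, 2, 3]


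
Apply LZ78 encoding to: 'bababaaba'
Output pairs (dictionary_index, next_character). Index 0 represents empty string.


LZ78 encoding steps:
Dictionary: {0: ''}
Step 1: w='' (idx 0), next='b' -> output (0, 'b'), add 'b' as idx 1
Step 2: w='' (idx 0), next='a' -> output (0, 'a'), add 'a' as idx 2
Step 3: w='b' (idx 1), next='a' -> output (1, 'a'), add 'ba' as idx 3
Step 4: w='ba' (idx 3), next='a' -> output (3, 'a'), add 'baa' as idx 4
Step 5: w='ba' (idx 3), end of input -> output (3, '')


Encoded: [(0, 'b'), (0, 'a'), (1, 'a'), (3, 'a'), (3, '')]


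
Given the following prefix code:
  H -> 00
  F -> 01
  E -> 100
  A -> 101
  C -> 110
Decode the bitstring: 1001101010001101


Decoding step by step:
Bits 100 -> E
Bits 110 -> C
Bits 101 -> A
Bits 00 -> H
Bits 01 -> F
Bits 101 -> A


Decoded message: ECAHFA


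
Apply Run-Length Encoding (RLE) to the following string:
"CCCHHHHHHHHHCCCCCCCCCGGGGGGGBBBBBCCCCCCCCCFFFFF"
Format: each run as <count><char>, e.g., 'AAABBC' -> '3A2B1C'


Scanning runs left to right:
  i=0: run of 'C' x 3 -> '3C'
  i=3: run of 'H' x 9 -> '9H'
  i=12: run of 'C' x 9 -> '9C'
  i=21: run of 'G' x 7 -> '7G'
  i=28: run of 'B' x 5 -> '5B'
  i=33: run of 'C' x 9 -> '9C'
  i=42: run of 'F' x 5 -> '5F'

RLE = 3C9H9C7G5B9C5F


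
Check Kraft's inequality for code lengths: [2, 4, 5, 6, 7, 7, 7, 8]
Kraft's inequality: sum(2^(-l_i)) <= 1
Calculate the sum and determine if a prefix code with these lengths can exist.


Sum = 2^(-2) + 2^(-4) + 2^(-5) + 2^(-6) + 2^(-7) + 2^(-7) + 2^(-7) + 2^(-8)
    = 0.25 + 0.0625 + 0.03125 + 0.015625 + 0.0078125 + 0.0078125 + 0.0078125 + 0.00390625
    = 99/256 = 0.38671875
Since 0.38671875 <= 1, Kraft's inequality IS satisfied.
A prefix code with these lengths CAN exist.

Kraft sum = 0.38671875. Satisfied.


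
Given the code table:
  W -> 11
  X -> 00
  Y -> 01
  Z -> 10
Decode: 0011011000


Decoding:
00 -> X
11 -> W
01 -> Y
10 -> Z
00 -> X


Result: XWYZX


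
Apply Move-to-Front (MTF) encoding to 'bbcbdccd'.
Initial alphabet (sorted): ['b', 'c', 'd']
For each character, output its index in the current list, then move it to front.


MTF encoding:
'b': index 0 in ['b', 'c', 'd'] -> ['b', 'c', 'd']
'b': index 0 in ['b', 'c', 'd'] -> ['b', 'c', 'd']
'c': index 1 in ['b', 'c', 'd'] -> ['c', 'b', 'd']
'b': index 1 in ['c', 'b', 'd'] -> ['b', 'c', 'd']
'd': index 2 in ['b', 'c', 'd'] -> ['d', 'b', 'c']
'c': index 2 in ['d', 'b', 'c'] -> ['c', 'd', 'b']
'c': index 0 in ['c', 'd', 'b'] -> ['c', 'd', 'b']
'd': index 1 in ['c', 'd', 'b'] -> ['d', 'c', 'b']


Output: [0, 0, 1, 1, 2, 2, 0, 1]


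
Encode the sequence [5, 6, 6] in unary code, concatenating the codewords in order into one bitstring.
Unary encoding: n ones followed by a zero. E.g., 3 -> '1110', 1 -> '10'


Encode each number as n ones followed by a terminating 0:
  5 -> 111110 (6 bits)
  6 -> 1111110 (7 bits)
  6 -> 1111110 (7 bits)
Total length = 6 + 7 + 7 = 20 bits.

Unary([5, 6, 6]) = 11111011111101111110 (20 bits)


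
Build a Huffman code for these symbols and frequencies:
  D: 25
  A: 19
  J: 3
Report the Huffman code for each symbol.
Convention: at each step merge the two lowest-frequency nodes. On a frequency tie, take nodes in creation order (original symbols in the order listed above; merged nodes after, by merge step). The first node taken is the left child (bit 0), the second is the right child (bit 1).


Huffman tree construction:
Step 1: Merge J(3) + A(19) = 22
Step 2: Merge (J+A)(22) + D(25) = 47
Read each symbol's code off the tree from the root (left child = 0, right child = 1).

Codes:
  D: 1 (length 1)
  A: 01 (length 2)
  J: 00 (length 2)
Average code length: 69/47 = 1.4681 bits/symbol


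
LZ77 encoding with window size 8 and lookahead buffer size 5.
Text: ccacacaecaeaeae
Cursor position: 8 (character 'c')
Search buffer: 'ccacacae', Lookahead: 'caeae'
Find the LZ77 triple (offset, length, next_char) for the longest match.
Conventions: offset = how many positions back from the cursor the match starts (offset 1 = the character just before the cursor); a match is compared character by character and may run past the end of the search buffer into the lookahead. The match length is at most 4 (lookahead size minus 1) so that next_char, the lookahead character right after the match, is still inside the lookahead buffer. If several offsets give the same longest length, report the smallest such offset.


Try each offset into the search buffer:
  offset=1 (pos 7, char 'e'): match length 0
  offset=2 (pos 6, char 'a'): match length 0
  offset=3 (pos 5, char 'c'): match length 3
  offset=4 (pos 4, char 'a'): match length 0
  offset=5 (pos 3, char 'c'): match length 2
  offset=6 (pos 2, char 'a'): match length 0
  offset=7 (pos 1, char 'c'): match length 2
  offset=8 (pos 0, char 'c'): match length 1
Longest match has length 3 at offset 3.
next_char = character at position 8 + 3 = 11 -> 'a'

Best match: offset=3, length=3 (matching 'cae' starting at position 5)
LZ77 triple: (3, 3, 'a')


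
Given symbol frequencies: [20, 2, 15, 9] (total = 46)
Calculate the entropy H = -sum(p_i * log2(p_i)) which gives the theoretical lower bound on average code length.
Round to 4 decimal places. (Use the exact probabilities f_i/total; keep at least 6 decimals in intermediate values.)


Per-symbol terms -p_i * log2(p_i) with p_i = f_i/46:
  p = 20/46 = 0.434783: log2(p) = -1.201634, -p*log2(p) = 0.522450
  p = 2/46 = 0.043478: log2(p) = -4.523562, -p*log2(p) = 0.196677
  p = 15/46 = 0.326087: log2(p) = -1.616671, -p*log2(p) = 0.527175
  p = 9/46 = 0.195652: log2(p) = -2.353637, -p*log2(p) = 0.460494
H = 0.522450 + 0.196677 + 0.527175 + 0.460494 = 1.706796

H = 1.7068 bits/symbol


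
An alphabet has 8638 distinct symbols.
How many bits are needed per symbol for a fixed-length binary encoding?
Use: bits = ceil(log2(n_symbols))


log2(8638) = 13.0765
Bracket: 2^13 = 8192 < 8638 <= 2^14 = 16384
So ceil(log2(8638)) = 14

bits = ceil(log2(8638)) = ceil(13.0765) = 14 bits


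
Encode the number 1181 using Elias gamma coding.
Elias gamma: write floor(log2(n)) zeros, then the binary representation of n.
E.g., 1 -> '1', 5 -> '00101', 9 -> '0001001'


num_bits = floor(log2(1181)) + 1 = 11
leading_zeros = num_bits - 1 = 10
binary(1181) = 10010011101

Elias gamma(1181) = '0000000000' + '10010011101' = 000000000010010011101 (21 bits)


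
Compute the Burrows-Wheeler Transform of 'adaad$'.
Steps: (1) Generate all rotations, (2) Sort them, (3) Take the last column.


Rotations (sorted):
  0: $adaad -> last char: d
  1: aad$ad -> last char: d
  2: ad$ada -> last char: a
  3: adaad$ -> last char: $
  4: d$adaa -> last char: a
  5: daad$a -> last char: a


BWT = dda$aa


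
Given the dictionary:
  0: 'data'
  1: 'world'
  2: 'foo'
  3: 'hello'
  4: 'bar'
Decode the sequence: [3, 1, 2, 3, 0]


Look up each index in the dictionary:
  3 -> 'hello'
  1 -> 'world'
  2 -> 'foo'
  3 -> 'hello'
  0 -> 'data'

Decoded: "hello world foo hello data"


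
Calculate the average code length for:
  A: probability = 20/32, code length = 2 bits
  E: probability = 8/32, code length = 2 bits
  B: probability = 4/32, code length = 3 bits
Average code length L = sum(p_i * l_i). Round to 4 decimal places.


Weighted contributions p_i * l_i:
  A: (20/32) * 2 = 40/32
  E: (8/32) * 2 = 16/32
  B: (4/32) * 3 = 12/32
Sum = (40 + 16 + 12)/32 = 68/32

L = 68/32 = 2.1250 bits/symbol


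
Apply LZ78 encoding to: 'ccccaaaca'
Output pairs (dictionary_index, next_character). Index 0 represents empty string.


LZ78 encoding steps:
Dictionary: {0: ''}
Step 1: w='' (idx 0), next='c' -> output (0, 'c'), add 'c' as idx 1
Step 2: w='c' (idx 1), next='c' -> output (1, 'c'), add 'cc' as idx 2
Step 3: w='c' (idx 1), next='a' -> output (1, 'a'), add 'ca' as idx 3
Step 4: w='' (idx 0), next='a' -> output (0, 'a'), add 'a' as idx 4
Step 5: w='a' (idx 4), next='c' -> output (4, 'c'), add 'ac' as idx 5
Step 6: w='a' (idx 4), end of input -> output (4, '')


Encoded: [(0, 'c'), (1, 'c'), (1, 'a'), (0, 'a'), (4, 'c'), (4, '')]


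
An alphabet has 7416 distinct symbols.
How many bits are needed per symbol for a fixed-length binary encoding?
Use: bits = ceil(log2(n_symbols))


log2(7416) = 12.8564
Bracket: 2^12 = 4096 < 7416 <= 2^13 = 8192
So ceil(log2(7416)) = 13

bits = ceil(log2(7416)) = ceil(12.8564) = 13 bits


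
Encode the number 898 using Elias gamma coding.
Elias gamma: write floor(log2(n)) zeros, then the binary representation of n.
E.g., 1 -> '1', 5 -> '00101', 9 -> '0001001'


num_bits = floor(log2(898)) + 1 = 10
leading_zeros = num_bits - 1 = 9
binary(898) = 1110000010

Elias gamma(898) = '000000000' + '1110000010' = 0000000001110000010 (19 bits)


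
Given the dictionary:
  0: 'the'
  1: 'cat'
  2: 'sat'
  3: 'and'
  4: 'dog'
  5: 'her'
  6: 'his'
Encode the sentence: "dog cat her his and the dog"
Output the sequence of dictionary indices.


Look up each word in the dictionary:
  'dog' -> 4
  'cat' -> 1
  'her' -> 5
  'his' -> 6
  'and' -> 3
  'the' -> 0
  'dog' -> 4

Encoded: [4, 1, 5, 6, 3, 0, 4]


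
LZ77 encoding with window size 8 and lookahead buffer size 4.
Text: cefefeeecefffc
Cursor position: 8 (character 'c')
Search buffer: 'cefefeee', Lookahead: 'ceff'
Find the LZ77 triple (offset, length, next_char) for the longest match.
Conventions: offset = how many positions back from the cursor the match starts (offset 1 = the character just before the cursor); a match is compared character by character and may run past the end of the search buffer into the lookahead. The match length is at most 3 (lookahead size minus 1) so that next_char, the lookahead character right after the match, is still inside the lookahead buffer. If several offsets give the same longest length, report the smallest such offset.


Try each offset into the search buffer:
  offset=1 (pos 7, char 'e'): match length 0
  offset=2 (pos 6, char 'e'): match length 0
  offset=3 (pos 5, char 'e'): match length 0
  offset=4 (pos 4, char 'f'): match length 0
  offset=5 (pos 3, char 'e'): match length 0
  offset=6 (pos 2, char 'f'): match length 0
  offset=7 (pos 1, char 'e'): match length 0
  offset=8 (pos 0, char 'c'): match length 3
Longest match has length 3 at offset 8.
next_char = character at position 8 + 3 = 11 -> 'f'

Best match: offset=8, length=3 (matching 'cef' starting at position 0)
LZ77 triple: (8, 3, 'f')


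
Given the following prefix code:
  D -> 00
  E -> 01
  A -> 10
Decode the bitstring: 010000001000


Decoding step by step:
Bits 01 -> E
Bits 00 -> D
Bits 00 -> D
Bits 00 -> D
Bits 10 -> A
Bits 00 -> D


Decoded message: EDDDAD


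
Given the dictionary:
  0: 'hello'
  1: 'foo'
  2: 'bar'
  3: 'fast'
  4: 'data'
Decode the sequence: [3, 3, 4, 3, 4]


Look up each index in the dictionary:
  3 -> 'fast'
  3 -> 'fast'
  4 -> 'data'
  3 -> 'fast'
  4 -> 'data'

Decoded: "fast fast data fast data"


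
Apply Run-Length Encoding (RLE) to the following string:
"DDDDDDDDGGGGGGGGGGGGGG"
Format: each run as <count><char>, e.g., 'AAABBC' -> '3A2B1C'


Scanning runs left to right:
  i=0: run of 'D' x 8 -> '8D'
  i=8: run of 'G' x 14 -> '14G'

RLE = 8D14G


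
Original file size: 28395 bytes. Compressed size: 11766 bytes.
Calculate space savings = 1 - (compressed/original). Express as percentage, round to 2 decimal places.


ratio = compressed/original = 11766/28395 = 0.414369
savings = 1 - ratio = 1 - 0.414369 = 0.585631
as a percentage: 0.585631 * 100 = 58.56%

Space savings = 1 - 11766/28395 = 58.56%


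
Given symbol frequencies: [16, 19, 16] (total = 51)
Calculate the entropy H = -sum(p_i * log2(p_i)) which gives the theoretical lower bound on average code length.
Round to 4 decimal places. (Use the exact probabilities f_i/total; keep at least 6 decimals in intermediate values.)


Per-symbol terms -p_i * log2(p_i) with p_i = f_i/51:
  p = 16/51 = 0.313725: log2(p) = -1.672425, -p*log2(p) = 0.524682
  p = 19/51 = 0.372549: log2(p) = -1.424498, -p*log2(p) = 0.530695
  p = 16/51 = 0.313725: log2(p) = -1.672425, -p*log2(p) = 0.524682
H = 0.524682 + 0.530695 + 0.524682 = 1.580059

H = 1.5801 bits/symbol


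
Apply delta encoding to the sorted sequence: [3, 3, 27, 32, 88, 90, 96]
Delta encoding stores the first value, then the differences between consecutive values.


First value: 3
Deltas:
  3 - 3 = 0
  27 - 3 = 24
  32 - 27 = 5
  88 - 32 = 56
  90 - 88 = 2
  96 - 90 = 6


Delta encoded: [3, 0, 24, 5, 56, 2, 6]


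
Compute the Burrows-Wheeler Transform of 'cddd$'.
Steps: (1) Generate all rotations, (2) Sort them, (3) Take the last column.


Rotations (sorted):
  0: $cddd -> last char: d
  1: cddd$ -> last char: $
  2: d$cdd -> last char: d
  3: dd$cd -> last char: d
  4: ddd$c -> last char: c


BWT = d$ddc


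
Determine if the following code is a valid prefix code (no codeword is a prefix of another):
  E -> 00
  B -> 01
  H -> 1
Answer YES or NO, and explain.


Checking each pair (does one codeword prefix another?):
  E='00' vs B='01': no prefix
  E='00' vs H='1': no prefix
  B='01' vs E='00': no prefix
  B='01' vs H='1': no prefix
  H='1' vs E='00': no prefix
  H='1' vs B='01': no prefix
No violation found over all pairs.

YES -- this is a valid prefix code. No codeword is a prefix of any other codeword.


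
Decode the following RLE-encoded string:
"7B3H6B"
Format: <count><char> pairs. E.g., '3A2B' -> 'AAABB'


Expanding each <count><char> pair:
  7B -> 'BBBBBBB'
  3H -> 'HHH'
  6B -> 'BBBBBB'

Decoded = BBBBBBBHHHBBBBBB


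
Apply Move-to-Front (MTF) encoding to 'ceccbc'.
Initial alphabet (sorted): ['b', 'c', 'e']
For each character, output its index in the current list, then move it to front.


MTF encoding:
'c': index 1 in ['b', 'c', 'e'] -> ['c', 'b', 'e']
'e': index 2 in ['c', 'b', 'e'] -> ['e', 'c', 'b']
'c': index 1 in ['e', 'c', 'b'] -> ['c', 'e', 'b']
'c': index 0 in ['c', 'e', 'b'] -> ['c', 'e', 'b']
'b': index 2 in ['c', 'e', 'b'] -> ['b', 'c', 'e']
'c': index 1 in ['b', 'c', 'e'] -> ['c', 'b', 'e']


Output: [1, 2, 1, 0, 2, 1]


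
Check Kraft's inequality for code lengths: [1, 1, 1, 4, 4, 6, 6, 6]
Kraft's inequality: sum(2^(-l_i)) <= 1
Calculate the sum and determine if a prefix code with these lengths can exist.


Sum = 2^(-1) + 2^(-1) + 2^(-1) + 2^(-4) + 2^(-4) + 2^(-6) + 2^(-6) + 2^(-6)
    = 0.5 + 0.5 + 0.5 + 0.0625 + 0.0625 + 0.015625 + 0.015625 + 0.015625
    = 107/64 = 1.671875
Since 1.671875 > 1, Kraft's inequality is NOT satisfied.
A prefix code with these lengths CANNOT exist.

Kraft sum = 1.671875. Not satisfied.


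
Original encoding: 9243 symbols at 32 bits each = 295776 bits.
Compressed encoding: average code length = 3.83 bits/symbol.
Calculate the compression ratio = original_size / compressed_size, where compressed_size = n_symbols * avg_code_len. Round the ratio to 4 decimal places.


original_size = n_symbols * orig_bits = 9243 * 32 = 295776 bits
compressed_size = n_symbols * avg_code_len = 9243 * 3.83 = 35400.69 bits
ratio = original_size / compressed_size = 295776 / 35400.69 = 8.3551

Compression ratio = 8.3551


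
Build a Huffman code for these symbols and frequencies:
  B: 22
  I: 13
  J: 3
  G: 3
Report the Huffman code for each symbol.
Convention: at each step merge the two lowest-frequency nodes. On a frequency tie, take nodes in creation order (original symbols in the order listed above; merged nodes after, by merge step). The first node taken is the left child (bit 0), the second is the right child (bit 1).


Huffman tree construction:
Step 1: Merge J(3) + G(3) = 6
Step 2: Merge (J+G)(6) + I(13) = 19
Step 3: Merge ((J+G)+I)(19) + B(22) = 41
Read each symbol's code off the tree from the root (left child = 0, right child = 1).

Codes:
  B: 1 (length 1)
  I: 01 (length 2)
  J: 000 (length 3)
  G: 001 (length 3)
Average code length: 66/41 = 1.6098 bits/symbol


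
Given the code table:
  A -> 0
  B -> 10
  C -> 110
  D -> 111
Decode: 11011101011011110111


Decoding:
110 -> C
111 -> D
0 -> A
10 -> B
110 -> C
111 -> D
10 -> B
111 -> D


Result: CDABCDBD


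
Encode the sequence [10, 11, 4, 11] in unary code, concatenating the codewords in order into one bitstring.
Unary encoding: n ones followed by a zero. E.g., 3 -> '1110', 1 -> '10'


Encode each number as n ones followed by a terminating 0:
  10 -> 11111111110 (11 bits)
  11 -> 111111111110 (12 bits)
  4 -> 11110 (5 bits)
  11 -> 111111111110 (12 bits)
Total length = 11 + 12 + 5 + 12 = 40 bits.

Unary([10, 11, 4, 11]) = 1111111111011111111111011110111111111110 (40 bits)


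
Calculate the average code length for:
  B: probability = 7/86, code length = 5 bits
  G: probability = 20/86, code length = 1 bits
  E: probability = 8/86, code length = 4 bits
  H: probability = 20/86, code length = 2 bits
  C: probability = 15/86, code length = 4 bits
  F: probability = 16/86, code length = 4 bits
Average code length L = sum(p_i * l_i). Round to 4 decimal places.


Weighted contributions p_i * l_i:
  B: (7/86) * 5 = 35/86
  G: (20/86) * 1 = 20/86
  E: (8/86) * 4 = 32/86
  H: (20/86) * 2 = 40/86
  C: (15/86) * 4 = 60/86
  F: (16/86) * 4 = 64/86
Sum = (35 + 20 + 32 + 40 + 60 + 64)/86 = 251/86

L = 251/86 = 2.9186 bits/symbol


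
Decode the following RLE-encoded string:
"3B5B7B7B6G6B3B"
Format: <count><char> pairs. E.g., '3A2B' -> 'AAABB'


Expanding each <count><char> pair:
  3B -> 'BBB'
  5B -> 'BBBBB'
  7B -> 'BBBBBBB'
  7B -> 'BBBBBBB'
  6G -> 'GGGGGG'
  6B -> 'BBBBBB'
  3B -> 'BBB'

Decoded = BBBBBBBBBBBBBBBBBBBBBBGGGGGGBBBBBBBBB


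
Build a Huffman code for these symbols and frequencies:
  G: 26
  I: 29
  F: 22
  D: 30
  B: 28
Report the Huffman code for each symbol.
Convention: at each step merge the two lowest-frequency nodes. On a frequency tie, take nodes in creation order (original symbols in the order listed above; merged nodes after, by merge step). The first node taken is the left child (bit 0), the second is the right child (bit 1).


Huffman tree construction:
Step 1: Merge F(22) + G(26) = 48
Step 2: Merge B(28) + I(29) = 57
Step 3: Merge D(30) + (F+G)(48) = 78
Step 4: Merge (B+I)(57) + (D+(F+G))(78) = 135
Read each symbol's code off the tree from the root (left child = 0, right child = 1).

Codes:
  G: 111 (length 3)
  I: 01 (length 2)
  F: 110 (length 3)
  D: 10 (length 2)
  B: 00 (length 2)
Average code length: 318/135 = 2.3556 bits/symbol


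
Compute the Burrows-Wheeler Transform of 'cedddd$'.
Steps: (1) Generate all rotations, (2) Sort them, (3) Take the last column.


Rotations (sorted):
  0: $cedddd -> last char: d
  1: cedddd$ -> last char: $
  2: d$ceddd -> last char: d
  3: dd$cedd -> last char: d
  4: ddd$ced -> last char: d
  5: dddd$ce -> last char: e
  6: edddd$c -> last char: c


BWT = d$dddec


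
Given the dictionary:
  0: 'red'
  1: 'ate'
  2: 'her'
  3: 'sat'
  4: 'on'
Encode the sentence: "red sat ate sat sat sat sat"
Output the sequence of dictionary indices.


Look up each word in the dictionary:
  'red' -> 0
  'sat' -> 3
  'ate' -> 1
  'sat' -> 3
  'sat' -> 3
  'sat' -> 3
  'sat' -> 3

Encoded: [0, 3, 1, 3, 3, 3, 3]


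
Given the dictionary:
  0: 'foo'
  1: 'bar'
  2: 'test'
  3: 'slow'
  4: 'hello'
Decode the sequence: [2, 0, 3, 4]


Look up each index in the dictionary:
  2 -> 'test'
  0 -> 'foo'
  3 -> 'slow'
  4 -> 'hello'

Decoded: "test foo slow hello"


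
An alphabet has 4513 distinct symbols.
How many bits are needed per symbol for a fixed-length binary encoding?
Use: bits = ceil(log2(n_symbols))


log2(4513) = 12.1399
Bracket: 2^12 = 4096 < 4513 <= 2^13 = 8192
So ceil(log2(4513)) = 13

bits = ceil(log2(4513)) = ceil(12.1399) = 13 bits


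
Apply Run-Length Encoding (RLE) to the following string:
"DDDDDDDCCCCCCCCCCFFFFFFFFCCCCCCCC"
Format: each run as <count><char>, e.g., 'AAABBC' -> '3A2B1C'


Scanning runs left to right:
  i=0: run of 'D' x 7 -> '7D'
  i=7: run of 'C' x 10 -> '10C'
  i=17: run of 'F' x 8 -> '8F'
  i=25: run of 'C' x 8 -> '8C'

RLE = 7D10C8F8C


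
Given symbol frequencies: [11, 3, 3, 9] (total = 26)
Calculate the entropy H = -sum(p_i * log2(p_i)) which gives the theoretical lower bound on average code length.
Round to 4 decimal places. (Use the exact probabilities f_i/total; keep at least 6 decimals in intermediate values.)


Per-symbol terms -p_i * log2(p_i) with p_i = f_i/26:
  p = 11/26 = 0.423077: log2(p) = -1.241008, -p*log2(p) = 0.525042
  p = 3/26 = 0.115385: log2(p) = -3.115477, -p*log2(p) = 0.359478
  p = 3/26 = 0.115385: log2(p) = -3.115477, -p*log2(p) = 0.359478
  p = 9/26 = 0.346154: log2(p) = -1.530515, -p*log2(p) = 0.529794
H = 0.525042 + 0.359478 + 0.359478 + 0.529794 = 1.773792

H = 1.7738 bits/symbol


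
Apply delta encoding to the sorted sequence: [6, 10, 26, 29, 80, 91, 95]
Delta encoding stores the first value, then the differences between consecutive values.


First value: 6
Deltas:
  10 - 6 = 4
  26 - 10 = 16
  29 - 26 = 3
  80 - 29 = 51
  91 - 80 = 11
  95 - 91 = 4


Delta encoded: [6, 4, 16, 3, 51, 11, 4]


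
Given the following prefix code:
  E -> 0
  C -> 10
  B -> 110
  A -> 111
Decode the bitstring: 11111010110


Decoding step by step:
Bits 111 -> A
Bits 110 -> B
Bits 10 -> C
Bits 110 -> B


Decoded message: ABCB


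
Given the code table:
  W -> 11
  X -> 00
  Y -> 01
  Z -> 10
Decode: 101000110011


Decoding:
10 -> Z
10 -> Z
00 -> X
11 -> W
00 -> X
11 -> W


Result: ZZXWXW


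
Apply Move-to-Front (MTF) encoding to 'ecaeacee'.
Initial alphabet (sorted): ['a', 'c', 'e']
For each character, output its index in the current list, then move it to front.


MTF encoding:
'e': index 2 in ['a', 'c', 'e'] -> ['e', 'a', 'c']
'c': index 2 in ['e', 'a', 'c'] -> ['c', 'e', 'a']
'a': index 2 in ['c', 'e', 'a'] -> ['a', 'c', 'e']
'e': index 2 in ['a', 'c', 'e'] -> ['e', 'a', 'c']
'a': index 1 in ['e', 'a', 'c'] -> ['a', 'e', 'c']
'c': index 2 in ['a', 'e', 'c'] -> ['c', 'a', 'e']
'e': index 2 in ['c', 'a', 'e'] -> ['e', 'c', 'a']
'e': index 0 in ['e', 'c', 'a'] -> ['e', 'c', 'a']


Output: [2, 2, 2, 2, 1, 2, 2, 0]


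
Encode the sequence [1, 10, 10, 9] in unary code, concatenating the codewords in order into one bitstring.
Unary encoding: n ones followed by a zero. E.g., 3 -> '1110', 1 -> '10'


Encode each number as n ones followed by a terminating 0:
  1 -> 10 (2 bits)
  10 -> 11111111110 (11 bits)
  10 -> 11111111110 (11 bits)
  9 -> 1111111110 (10 bits)
Total length = 2 + 11 + 11 + 10 = 34 bits.

Unary([1, 10, 10, 9]) = 1011111111110111111111101111111110 (34 bits)


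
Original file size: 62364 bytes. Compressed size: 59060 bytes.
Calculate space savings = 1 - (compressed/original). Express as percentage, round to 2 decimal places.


ratio = compressed/original = 59060/62364 = 0.947021
savings = 1 - ratio = 1 - 0.947021 = 0.052979
as a percentage: 0.052979 * 100 = 5.3%

Space savings = 1 - 59060/62364 = 5.3%


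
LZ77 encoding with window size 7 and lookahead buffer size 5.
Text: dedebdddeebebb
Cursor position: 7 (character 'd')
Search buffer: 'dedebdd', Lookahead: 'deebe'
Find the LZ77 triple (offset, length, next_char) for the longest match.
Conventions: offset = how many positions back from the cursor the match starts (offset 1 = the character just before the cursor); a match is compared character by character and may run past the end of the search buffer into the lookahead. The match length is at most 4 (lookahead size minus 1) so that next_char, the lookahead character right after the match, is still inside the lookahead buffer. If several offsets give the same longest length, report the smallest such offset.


Try each offset into the search buffer:
  offset=1 (pos 6, char 'd'): match length 1
  offset=2 (pos 5, char 'd'): match length 1
  offset=3 (pos 4, char 'b'): match length 0
  offset=4 (pos 3, char 'e'): match length 0
  offset=5 (pos 2, char 'd'): match length 2
  offset=6 (pos 1, char 'e'): match length 0
  offset=7 (pos 0, char 'd'): match length 2
Longest match has length 2, found at offsets 5, 7; take the smallest, offset 5.
next_char = character at position 7 + 2 = 9 -> 'e'

Best match: offset=5, length=2 (matching 'de' starting at position 2)
LZ77 triple: (5, 2, 'e')


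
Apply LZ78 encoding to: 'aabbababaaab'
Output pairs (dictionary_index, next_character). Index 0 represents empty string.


LZ78 encoding steps:
Dictionary: {0: ''}
Step 1: w='' (idx 0), next='a' -> output (0, 'a'), add 'a' as idx 1
Step 2: w='a' (idx 1), next='b' -> output (1, 'b'), add 'ab' as idx 2
Step 3: w='' (idx 0), next='b' -> output (0, 'b'), add 'b' as idx 3
Step 4: w='ab' (idx 2), next='a' -> output (2, 'a'), add 'aba' as idx 4
Step 5: w='b' (idx 3), next='a' -> output (3, 'a'), add 'ba' as idx 5
Step 6: w='a' (idx 1), next='a' -> output (1, 'a'), add 'aa' as idx 6
Step 7: w='b' (idx 3), end of input -> output (3, '')


Encoded: [(0, 'a'), (1, 'b'), (0, 'b'), (2, 'a'), (3, 'a'), (1, 'a'), (3, '')]


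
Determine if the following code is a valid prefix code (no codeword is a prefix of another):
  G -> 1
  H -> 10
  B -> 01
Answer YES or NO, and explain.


Checking each pair (does one codeword prefix another?):
  G='1' vs H='10': prefix -- VIOLATION

NO -- this is NOT a valid prefix code. G (1) is a prefix of H (10).


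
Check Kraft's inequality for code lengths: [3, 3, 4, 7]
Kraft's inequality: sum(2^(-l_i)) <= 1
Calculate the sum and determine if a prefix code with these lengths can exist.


Sum = 2^(-3) + 2^(-3) + 2^(-4) + 2^(-7)
    = 0.125 + 0.125 + 0.0625 + 0.0078125
    = 41/128 = 0.3203125
Since 0.3203125 <= 1, Kraft's inequality IS satisfied.
A prefix code with these lengths CAN exist.

Kraft sum = 0.3203125. Satisfied.


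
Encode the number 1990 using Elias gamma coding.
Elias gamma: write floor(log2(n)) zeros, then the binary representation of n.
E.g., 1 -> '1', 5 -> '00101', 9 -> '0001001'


num_bits = floor(log2(1990)) + 1 = 11
leading_zeros = num_bits - 1 = 10
binary(1990) = 11111000110

Elias gamma(1990) = '0000000000' + '11111000110' = 000000000011111000110 (21 bits)


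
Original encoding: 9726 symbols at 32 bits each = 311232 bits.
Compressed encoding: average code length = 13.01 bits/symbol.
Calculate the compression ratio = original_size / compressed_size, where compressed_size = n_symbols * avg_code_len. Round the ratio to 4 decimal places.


original_size = n_symbols * orig_bits = 9726 * 32 = 311232 bits
compressed_size = n_symbols * avg_code_len = 9726 * 13.01 = 126535.26 bits
ratio = original_size / compressed_size = 311232 / 126535.26 = 2.4596

Compression ratio = 2.4596


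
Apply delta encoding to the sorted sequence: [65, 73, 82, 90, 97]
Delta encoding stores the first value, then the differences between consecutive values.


First value: 65
Deltas:
  73 - 65 = 8
  82 - 73 = 9
  90 - 82 = 8
  97 - 90 = 7


Delta encoded: [65, 8, 9, 8, 7]


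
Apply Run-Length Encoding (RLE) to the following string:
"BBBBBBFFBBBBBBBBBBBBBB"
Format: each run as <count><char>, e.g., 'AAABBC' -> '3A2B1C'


Scanning runs left to right:
  i=0: run of 'B' x 6 -> '6B'
  i=6: run of 'F' x 2 -> '2F'
  i=8: run of 'B' x 14 -> '14B'

RLE = 6B2F14B


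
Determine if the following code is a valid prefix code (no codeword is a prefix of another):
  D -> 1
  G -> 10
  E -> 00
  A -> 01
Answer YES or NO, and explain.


Checking each pair (does one codeword prefix another?):
  D='1' vs G='10': prefix -- VIOLATION

NO -- this is NOT a valid prefix code. D (1) is a prefix of G (10).


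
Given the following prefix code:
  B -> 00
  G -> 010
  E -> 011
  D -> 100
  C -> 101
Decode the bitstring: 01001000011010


Decoding step by step:
Bits 010 -> G
Bits 010 -> G
Bits 00 -> B
Bits 011 -> E
Bits 010 -> G


Decoded message: GGBEG


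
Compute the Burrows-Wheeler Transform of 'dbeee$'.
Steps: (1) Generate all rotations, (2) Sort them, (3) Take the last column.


Rotations (sorted):
  0: $dbeee -> last char: e
  1: beee$d -> last char: d
  2: dbeee$ -> last char: $
  3: e$dbee -> last char: e
  4: ee$dbe -> last char: e
  5: eee$db -> last char: b


BWT = ed$eeb


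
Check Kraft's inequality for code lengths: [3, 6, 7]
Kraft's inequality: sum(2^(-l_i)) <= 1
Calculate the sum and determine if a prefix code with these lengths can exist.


Sum = 2^(-3) + 2^(-6) + 2^(-7)
    = 0.125 + 0.015625 + 0.0078125
    = 19/128 = 0.1484375
Since 0.1484375 <= 1, Kraft's inequality IS satisfied.
A prefix code with these lengths CAN exist.

Kraft sum = 0.1484375. Satisfied.


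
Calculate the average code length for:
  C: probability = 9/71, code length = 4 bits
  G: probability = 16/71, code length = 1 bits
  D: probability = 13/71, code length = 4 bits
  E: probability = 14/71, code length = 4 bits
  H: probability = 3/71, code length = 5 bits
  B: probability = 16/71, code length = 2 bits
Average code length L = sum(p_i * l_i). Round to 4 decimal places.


Weighted contributions p_i * l_i:
  C: (9/71) * 4 = 36/71
  G: (16/71) * 1 = 16/71
  D: (13/71) * 4 = 52/71
  E: (14/71) * 4 = 56/71
  H: (3/71) * 5 = 15/71
  B: (16/71) * 2 = 32/71
Sum = (36 + 16 + 52 + 56 + 15 + 32)/71 = 207/71

L = 207/71 = 2.9155 bits/symbol


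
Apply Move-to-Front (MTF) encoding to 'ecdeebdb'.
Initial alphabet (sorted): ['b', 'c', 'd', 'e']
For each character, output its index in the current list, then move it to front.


MTF encoding:
'e': index 3 in ['b', 'c', 'd', 'e'] -> ['e', 'b', 'c', 'd']
'c': index 2 in ['e', 'b', 'c', 'd'] -> ['c', 'e', 'b', 'd']
'd': index 3 in ['c', 'e', 'b', 'd'] -> ['d', 'c', 'e', 'b']
'e': index 2 in ['d', 'c', 'e', 'b'] -> ['e', 'd', 'c', 'b']
'e': index 0 in ['e', 'd', 'c', 'b'] -> ['e', 'd', 'c', 'b']
'b': index 3 in ['e', 'd', 'c', 'b'] -> ['b', 'e', 'd', 'c']
'd': index 2 in ['b', 'e', 'd', 'c'] -> ['d', 'b', 'e', 'c']
'b': index 1 in ['d', 'b', 'e', 'c'] -> ['b', 'd', 'e', 'c']


Output: [3, 2, 3, 2, 0, 3, 2, 1]


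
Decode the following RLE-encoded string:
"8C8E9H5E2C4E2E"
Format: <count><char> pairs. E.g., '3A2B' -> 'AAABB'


Expanding each <count><char> pair:
  8C -> 'CCCCCCCC'
  8E -> 'EEEEEEEE'
  9H -> 'HHHHHHHHH'
  5E -> 'EEEEE'
  2C -> 'CC'
  4E -> 'EEEE'
  2E -> 'EE'

Decoded = CCCCCCCCEEEEEEEEHHHHHHHHHEEEEECCEEEEEE


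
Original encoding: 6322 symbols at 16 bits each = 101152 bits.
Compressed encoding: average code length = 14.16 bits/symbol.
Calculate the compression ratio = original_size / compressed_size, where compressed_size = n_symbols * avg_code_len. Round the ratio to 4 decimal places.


original_size = n_symbols * orig_bits = 6322 * 16 = 101152 bits
compressed_size = n_symbols * avg_code_len = 6322 * 14.16 = 89519.52 bits
ratio = original_size / compressed_size = 101152 / 89519.52 = 1.1299

Compression ratio = 1.1299


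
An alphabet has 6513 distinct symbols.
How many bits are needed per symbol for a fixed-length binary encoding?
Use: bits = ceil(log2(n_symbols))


log2(6513) = 12.6691
Bracket: 2^12 = 4096 < 6513 <= 2^13 = 8192
So ceil(log2(6513)) = 13

bits = ceil(log2(6513)) = ceil(12.6691) = 13 bits


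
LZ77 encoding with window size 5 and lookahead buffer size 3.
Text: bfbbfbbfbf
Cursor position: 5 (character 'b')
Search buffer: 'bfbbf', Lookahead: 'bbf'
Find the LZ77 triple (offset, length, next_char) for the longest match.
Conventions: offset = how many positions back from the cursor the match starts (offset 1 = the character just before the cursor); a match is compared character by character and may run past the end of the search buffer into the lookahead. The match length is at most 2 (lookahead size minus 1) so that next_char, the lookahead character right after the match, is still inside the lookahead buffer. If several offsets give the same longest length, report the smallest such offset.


Try each offset into the search buffer:
  offset=1 (pos 4, char 'f'): match length 0
  offset=2 (pos 3, char 'b'): match length 1
  offset=3 (pos 2, char 'b'): match length 2
  offset=4 (pos 1, char 'f'): match length 0
  offset=5 (pos 0, char 'b'): match length 1
Longest match has length 2 at offset 3.
next_char = character at position 5 + 2 = 7 -> 'f'

Best match: offset=3, length=2 (matching 'bb' starting at position 2)
LZ77 triple: (3, 2, 'f')


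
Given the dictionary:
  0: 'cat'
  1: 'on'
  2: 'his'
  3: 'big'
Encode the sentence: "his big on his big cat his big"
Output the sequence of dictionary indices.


Look up each word in the dictionary:
  'his' -> 2
  'big' -> 3
  'on' -> 1
  'his' -> 2
  'big' -> 3
  'cat' -> 0
  'his' -> 2
  'big' -> 3

Encoded: [2, 3, 1, 2, 3, 0, 2, 3]


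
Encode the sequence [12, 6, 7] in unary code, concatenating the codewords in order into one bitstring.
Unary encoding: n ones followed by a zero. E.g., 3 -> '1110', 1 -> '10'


Encode each number as n ones followed by a terminating 0:
  12 -> 1111111111110 (13 bits)
  6 -> 1111110 (7 bits)
  7 -> 11111110 (8 bits)
Total length = 13 + 7 + 8 = 28 bits.

Unary([12, 6, 7]) = 1111111111110111111011111110 (28 bits)


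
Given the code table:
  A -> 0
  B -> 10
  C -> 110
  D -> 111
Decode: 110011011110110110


Decoding:
110 -> C
0 -> A
110 -> C
111 -> D
10 -> B
110 -> C
110 -> C


Result: CACDBCC


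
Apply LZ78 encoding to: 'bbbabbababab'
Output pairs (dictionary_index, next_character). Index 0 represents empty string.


LZ78 encoding steps:
Dictionary: {0: ''}
Step 1: w='' (idx 0), next='b' -> output (0, 'b'), add 'b' as idx 1
Step 2: w='b' (idx 1), next='b' -> output (1, 'b'), add 'bb' as idx 2
Step 3: w='' (idx 0), next='a' -> output (0, 'a'), add 'a' as idx 3
Step 4: w='bb' (idx 2), next='a' -> output (2, 'a'), add 'bba' as idx 4
Step 5: w='b' (idx 1), next='a' -> output (1, 'a'), add 'ba' as idx 5
Step 6: w='ba' (idx 5), next='b' -> output (5, 'b'), add 'bab' as idx 6


Encoded: [(0, 'b'), (1, 'b'), (0, 'a'), (2, 'a'), (1, 'a'), (5, 'b')]


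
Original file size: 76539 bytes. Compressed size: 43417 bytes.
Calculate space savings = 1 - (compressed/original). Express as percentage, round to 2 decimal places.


ratio = compressed/original = 43417/76539 = 0.567253
savings = 1 - ratio = 1 - 0.567253 = 0.432747
as a percentage: 0.432747 * 100 = 43.27%

Space savings = 1 - 43417/76539 = 43.27%


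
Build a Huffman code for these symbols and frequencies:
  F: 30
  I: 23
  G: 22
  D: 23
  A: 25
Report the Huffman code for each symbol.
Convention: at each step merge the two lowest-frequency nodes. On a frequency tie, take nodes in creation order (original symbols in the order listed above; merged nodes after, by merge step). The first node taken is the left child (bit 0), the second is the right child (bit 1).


Huffman tree construction:
Step 1: Merge G(22) + I(23) = 45
Step 2: Merge D(23) + A(25) = 48
Step 3: Merge F(30) + (G+I)(45) = 75
Step 4: Merge (D+A)(48) + (F+(G+I))(75) = 123
Read each symbol's code off the tree from the root (left child = 0, right child = 1).

Codes:
  F: 10 (length 2)
  I: 111 (length 3)
  G: 110 (length 3)
  D: 00 (length 2)
  A: 01 (length 2)
Average code length: 291/123 = 2.3659 bits/symbol


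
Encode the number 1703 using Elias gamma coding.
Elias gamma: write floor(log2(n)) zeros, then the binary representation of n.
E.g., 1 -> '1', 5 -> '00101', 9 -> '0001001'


num_bits = floor(log2(1703)) + 1 = 11
leading_zeros = num_bits - 1 = 10
binary(1703) = 11010100111

Elias gamma(1703) = '0000000000' + '11010100111' = 000000000011010100111 (21 bits)


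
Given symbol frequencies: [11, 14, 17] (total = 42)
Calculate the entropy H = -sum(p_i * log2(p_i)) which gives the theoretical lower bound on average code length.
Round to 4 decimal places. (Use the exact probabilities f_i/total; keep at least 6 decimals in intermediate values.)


Per-symbol terms -p_i * log2(p_i) with p_i = f_i/42:
  p = 11/42 = 0.261905: log2(p) = -1.932886, -p*log2(p) = 0.506232
  p = 14/42 = 0.333333: log2(p) = -1.584963, -p*log2(p) = 0.528321
  p = 17/42 = 0.404762: log2(p) = -1.304855, -p*log2(p) = 0.528155
H = 0.506232 + 0.528321 + 0.528155 = 1.562708

H = 1.5627 bits/symbol


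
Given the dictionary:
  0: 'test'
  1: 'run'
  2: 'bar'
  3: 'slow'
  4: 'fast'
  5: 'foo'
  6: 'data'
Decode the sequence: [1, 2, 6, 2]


Look up each index in the dictionary:
  1 -> 'run'
  2 -> 'bar'
  6 -> 'data'
  2 -> 'bar'

Decoded: "run bar data bar"


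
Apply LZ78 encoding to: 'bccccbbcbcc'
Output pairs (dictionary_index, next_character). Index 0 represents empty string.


LZ78 encoding steps:
Dictionary: {0: ''}
Step 1: w='' (idx 0), next='b' -> output (0, 'b'), add 'b' as idx 1
Step 2: w='' (idx 0), next='c' -> output (0, 'c'), add 'c' as idx 2
Step 3: w='c' (idx 2), next='c' -> output (2, 'c'), add 'cc' as idx 3
Step 4: w='c' (idx 2), next='b' -> output (2, 'b'), add 'cb' as idx 4
Step 5: w='b' (idx 1), next='c' -> output (1, 'c'), add 'bc' as idx 5
Step 6: w='bc' (idx 5), next='c' -> output (5, 'c'), add 'bcc' as idx 6


Encoded: [(0, 'b'), (0, 'c'), (2, 'c'), (2, 'b'), (1, 'c'), (5, 'c')]


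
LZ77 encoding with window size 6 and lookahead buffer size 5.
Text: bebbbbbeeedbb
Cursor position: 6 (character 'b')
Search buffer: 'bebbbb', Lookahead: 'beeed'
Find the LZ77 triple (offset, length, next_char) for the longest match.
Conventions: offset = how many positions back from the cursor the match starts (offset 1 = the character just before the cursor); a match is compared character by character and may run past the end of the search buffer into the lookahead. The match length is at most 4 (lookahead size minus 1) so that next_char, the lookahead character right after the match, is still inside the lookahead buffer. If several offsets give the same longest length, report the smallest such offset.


Try each offset into the search buffer:
  offset=1 (pos 5, char 'b'): match length 1
  offset=2 (pos 4, char 'b'): match length 1
  offset=3 (pos 3, char 'b'): match length 1
  offset=4 (pos 2, char 'b'): match length 1
  offset=5 (pos 1, char 'e'): match length 0
  offset=6 (pos 0, char 'b'): match length 2
Longest match has length 2 at offset 6.
next_char = character at position 6 + 2 = 8 -> 'e'

Best match: offset=6, length=2 (matching 'be' starting at position 0)
LZ77 triple: (6, 2, 'e')


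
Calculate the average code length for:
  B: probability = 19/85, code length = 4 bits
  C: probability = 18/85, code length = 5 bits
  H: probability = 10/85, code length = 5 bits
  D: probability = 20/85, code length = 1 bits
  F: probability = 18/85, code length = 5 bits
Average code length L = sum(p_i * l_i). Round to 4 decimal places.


Weighted contributions p_i * l_i:
  B: (19/85) * 4 = 76/85
  C: (18/85) * 5 = 90/85
  H: (10/85) * 5 = 50/85
  D: (20/85) * 1 = 20/85
  F: (18/85) * 5 = 90/85
Sum = (76 + 90 + 50 + 20 + 90)/85 = 326/85

L = 326/85 = 3.8353 bits/symbol


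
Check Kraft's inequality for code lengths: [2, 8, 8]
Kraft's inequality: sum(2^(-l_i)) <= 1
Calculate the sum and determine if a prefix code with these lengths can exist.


Sum = 2^(-2) + 2^(-8) + 2^(-8)
    = 0.25 + 0.00390625 + 0.00390625
    = 66/256 = 0.2578125
Since 0.2578125 <= 1, Kraft's inequality IS satisfied.
A prefix code with these lengths CAN exist.

Kraft sum = 0.2578125. Satisfied.


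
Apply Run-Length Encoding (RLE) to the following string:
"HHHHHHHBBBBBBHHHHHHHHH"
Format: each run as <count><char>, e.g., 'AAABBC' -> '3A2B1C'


Scanning runs left to right:
  i=0: run of 'H' x 7 -> '7H'
  i=7: run of 'B' x 6 -> '6B'
  i=13: run of 'H' x 9 -> '9H'

RLE = 7H6B9H


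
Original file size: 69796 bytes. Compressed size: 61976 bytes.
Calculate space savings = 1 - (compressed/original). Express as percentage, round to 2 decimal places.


ratio = compressed/original = 61976/69796 = 0.887959
savings = 1 - ratio = 1 - 0.887959 = 0.112041
as a percentage: 0.112041 * 100 = 11.2%

Space savings = 1 - 61976/69796 = 11.2%


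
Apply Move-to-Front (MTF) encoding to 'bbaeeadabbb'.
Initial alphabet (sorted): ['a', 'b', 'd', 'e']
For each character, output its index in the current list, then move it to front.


MTF encoding:
'b': index 1 in ['a', 'b', 'd', 'e'] -> ['b', 'a', 'd', 'e']
'b': index 0 in ['b', 'a', 'd', 'e'] -> ['b', 'a', 'd', 'e']
'a': index 1 in ['b', 'a', 'd', 'e'] -> ['a', 'b', 'd', 'e']
'e': index 3 in ['a', 'b', 'd', 'e'] -> ['e', 'a', 'b', 'd']
'e': index 0 in ['e', 'a', 'b', 'd'] -> ['e', 'a', 'b', 'd']
'a': index 1 in ['e', 'a', 'b', 'd'] -> ['a', 'e', 'b', 'd']
'd': index 3 in ['a', 'e', 'b', 'd'] -> ['d', 'a', 'e', 'b']
'a': index 1 in ['d', 'a', 'e', 'b'] -> ['a', 'd', 'e', 'b']
'b': index 3 in ['a', 'd', 'e', 'b'] -> ['b', 'a', 'd', 'e']
'b': index 0 in ['b', 'a', 'd', 'e'] -> ['b', 'a', 'd', 'e']
'b': index 0 in ['b', 'a', 'd', 'e'] -> ['b', 'a', 'd', 'e']


Output: [1, 0, 1, 3, 0, 1, 3, 1, 3, 0, 0]
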